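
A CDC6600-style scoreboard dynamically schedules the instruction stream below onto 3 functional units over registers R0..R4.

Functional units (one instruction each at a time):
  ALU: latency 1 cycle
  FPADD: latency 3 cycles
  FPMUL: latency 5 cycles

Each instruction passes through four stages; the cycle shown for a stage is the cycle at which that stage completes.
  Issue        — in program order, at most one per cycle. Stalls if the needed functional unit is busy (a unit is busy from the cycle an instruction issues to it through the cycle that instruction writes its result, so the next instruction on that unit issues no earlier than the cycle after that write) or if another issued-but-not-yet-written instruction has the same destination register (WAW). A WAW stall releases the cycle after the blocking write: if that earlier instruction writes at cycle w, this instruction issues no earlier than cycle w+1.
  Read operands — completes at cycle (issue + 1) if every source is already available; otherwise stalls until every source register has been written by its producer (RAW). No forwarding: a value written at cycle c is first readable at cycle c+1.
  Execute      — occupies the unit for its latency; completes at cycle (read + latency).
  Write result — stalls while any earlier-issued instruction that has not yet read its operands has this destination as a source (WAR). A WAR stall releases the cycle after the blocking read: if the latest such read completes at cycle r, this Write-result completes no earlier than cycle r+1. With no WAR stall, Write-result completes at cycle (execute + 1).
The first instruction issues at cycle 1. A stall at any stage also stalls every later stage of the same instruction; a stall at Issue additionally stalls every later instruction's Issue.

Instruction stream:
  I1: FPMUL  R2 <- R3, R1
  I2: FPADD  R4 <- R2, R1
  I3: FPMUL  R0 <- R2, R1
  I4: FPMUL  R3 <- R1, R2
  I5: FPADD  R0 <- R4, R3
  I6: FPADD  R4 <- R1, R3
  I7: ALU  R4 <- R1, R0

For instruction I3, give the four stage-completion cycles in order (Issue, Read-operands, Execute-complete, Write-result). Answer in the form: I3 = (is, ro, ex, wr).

I3 = (9, 10, 15, 16)

1) issue 1, read 2, done 7, write 8
2) issue 2, read 9, done 12, write 13  <RAW R2: wait I1 write@8>
3) issue 9, read 10, done 15, write 16  <struct: FPMUL busy until I1 writes@8>
4) issue 17, read 18, done 23, write 24  <struct: FPMUL busy until I3 writes@16>
5) issue 18, read 25, done 28, write 29  <RAW R3: wait I4 write@24>
6) issue 30, read 31, done 34, write 35  <struct: FPADD busy until I5 writes@29>
7) issue 36, read 37, done 38, write 39  <WAW R4: wait I6 write@35>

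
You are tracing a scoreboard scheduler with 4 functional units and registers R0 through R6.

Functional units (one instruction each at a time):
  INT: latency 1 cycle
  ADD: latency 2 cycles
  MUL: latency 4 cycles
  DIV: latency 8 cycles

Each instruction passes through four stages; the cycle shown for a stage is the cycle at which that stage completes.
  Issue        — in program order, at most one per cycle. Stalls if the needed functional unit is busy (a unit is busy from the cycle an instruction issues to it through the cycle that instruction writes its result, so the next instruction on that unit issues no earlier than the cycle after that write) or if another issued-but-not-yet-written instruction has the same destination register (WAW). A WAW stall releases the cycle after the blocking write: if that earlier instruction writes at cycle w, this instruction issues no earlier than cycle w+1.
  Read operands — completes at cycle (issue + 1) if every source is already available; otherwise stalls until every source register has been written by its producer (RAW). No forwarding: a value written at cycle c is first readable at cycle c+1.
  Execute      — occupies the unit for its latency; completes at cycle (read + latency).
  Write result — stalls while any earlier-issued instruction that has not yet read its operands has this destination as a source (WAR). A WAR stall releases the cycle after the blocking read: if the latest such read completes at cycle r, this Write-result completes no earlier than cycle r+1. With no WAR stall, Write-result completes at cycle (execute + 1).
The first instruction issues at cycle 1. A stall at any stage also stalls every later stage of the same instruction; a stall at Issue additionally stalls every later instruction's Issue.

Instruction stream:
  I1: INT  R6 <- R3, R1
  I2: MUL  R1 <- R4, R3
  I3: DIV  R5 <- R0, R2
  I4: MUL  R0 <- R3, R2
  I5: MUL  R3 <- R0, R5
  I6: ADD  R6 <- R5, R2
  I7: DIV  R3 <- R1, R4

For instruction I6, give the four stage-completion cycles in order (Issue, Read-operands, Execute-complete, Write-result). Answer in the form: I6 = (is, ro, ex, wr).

I6 = (17, 18, 20, 21)

I1 -> (1, 2, 3, 4)
I2 -> (2, 3, 7, 8)
I3 -> (3, 4, 12, 13)
I4 -> (9, 10, 14, 15)  // struct: MUL busy until I2 writes@8
I5 -> (16, 17, 21, 22)  // struct: MUL busy until I4 writes@15
I6 -> (17, 18, 20, 21)
I7 -> (23, 24, 32, 33)  // WAW R3: wait I5 write@22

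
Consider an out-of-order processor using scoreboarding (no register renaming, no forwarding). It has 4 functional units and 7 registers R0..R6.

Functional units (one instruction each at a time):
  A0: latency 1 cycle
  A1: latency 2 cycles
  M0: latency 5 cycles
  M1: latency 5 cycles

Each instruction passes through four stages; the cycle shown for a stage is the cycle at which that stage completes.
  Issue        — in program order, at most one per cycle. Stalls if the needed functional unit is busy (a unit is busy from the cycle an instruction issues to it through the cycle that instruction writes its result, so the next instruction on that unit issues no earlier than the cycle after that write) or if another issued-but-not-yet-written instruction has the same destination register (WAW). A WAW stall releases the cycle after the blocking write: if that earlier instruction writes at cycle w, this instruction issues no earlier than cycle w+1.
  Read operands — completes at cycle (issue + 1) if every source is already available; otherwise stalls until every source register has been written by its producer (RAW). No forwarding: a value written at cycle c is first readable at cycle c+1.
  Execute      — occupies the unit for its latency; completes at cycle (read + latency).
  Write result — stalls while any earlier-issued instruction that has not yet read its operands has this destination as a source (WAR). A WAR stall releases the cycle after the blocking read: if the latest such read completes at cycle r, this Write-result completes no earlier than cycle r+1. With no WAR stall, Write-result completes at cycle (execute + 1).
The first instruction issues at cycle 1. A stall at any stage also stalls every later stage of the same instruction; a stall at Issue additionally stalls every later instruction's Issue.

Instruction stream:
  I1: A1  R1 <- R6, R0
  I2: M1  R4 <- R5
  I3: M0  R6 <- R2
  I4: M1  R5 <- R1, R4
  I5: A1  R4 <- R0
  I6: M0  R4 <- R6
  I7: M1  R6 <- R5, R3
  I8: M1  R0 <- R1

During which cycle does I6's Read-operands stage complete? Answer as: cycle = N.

t=1  I1 issues→A1
t=2  I1 reads; I2 issues→M1
t=3  I2 reads; I3 issues→M0
t=4  I1 exec-done; I3 reads
t=5  I1 writes R1
t=8  I2 exec-done
t=9  I2 writes R4; I3 exec-done
t=10  I3 writes R6; I4 issues→M1
t=11  I4 reads; I5 issues→A1
t=12  I5 reads
t=14  I5 exec-done
t=15  I5 writes R4
t=16  I4 exec-done; I6 issues→M0
t=17  I4 writes R5; I6 reads
t=18  I7 issues→M1
t=19  I7 reads
t=22  I6 exec-done
t=23  I6 writes R4
t=24  I7 exec-done
t=25  I7 writes R6
t=26  I8 issues→M1
t=27  I8 reads
t=32  I8 exec-done
t=33  I8 writes R0

cycle = 17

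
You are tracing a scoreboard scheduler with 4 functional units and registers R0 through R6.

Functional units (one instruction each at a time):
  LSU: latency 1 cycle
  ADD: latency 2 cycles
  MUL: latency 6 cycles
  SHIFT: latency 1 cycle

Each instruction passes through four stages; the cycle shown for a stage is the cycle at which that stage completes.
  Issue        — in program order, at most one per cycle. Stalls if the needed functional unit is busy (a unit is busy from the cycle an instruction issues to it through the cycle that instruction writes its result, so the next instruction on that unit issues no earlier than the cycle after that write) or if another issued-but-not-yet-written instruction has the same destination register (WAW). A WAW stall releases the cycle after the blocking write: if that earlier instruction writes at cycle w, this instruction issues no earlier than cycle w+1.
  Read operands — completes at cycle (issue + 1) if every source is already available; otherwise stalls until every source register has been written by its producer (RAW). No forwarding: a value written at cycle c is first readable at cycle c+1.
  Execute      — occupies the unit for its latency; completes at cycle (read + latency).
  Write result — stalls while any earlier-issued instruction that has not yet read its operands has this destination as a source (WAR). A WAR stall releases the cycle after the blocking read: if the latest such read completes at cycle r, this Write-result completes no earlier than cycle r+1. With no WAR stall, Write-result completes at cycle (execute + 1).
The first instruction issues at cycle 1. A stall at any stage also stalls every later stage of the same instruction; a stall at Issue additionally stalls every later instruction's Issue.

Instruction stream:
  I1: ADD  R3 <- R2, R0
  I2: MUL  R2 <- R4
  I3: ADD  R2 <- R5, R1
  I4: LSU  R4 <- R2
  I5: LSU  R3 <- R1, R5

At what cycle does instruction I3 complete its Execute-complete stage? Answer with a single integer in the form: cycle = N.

cycle = 14

t=1  issue I1 (ADD)
t=2  I1 read-ops; issue I2 (MUL)
t=3  I2 read-ops
t=4  I1 finished on ADD
t=5  I1→R3
t=9  I2 finished on MUL
t=10  I2→R2
t=11  issue I3 (ADD)
t=12  I3 read-ops; issue I4 (LSU)
t=14  I3 finished on ADD
t=15  I3→R2
t=16  I4 read-ops
t=17  I4 finished on LSU
t=18  I4→R4
t=19  issue I5 (LSU)
t=20  I5 read-ops
t=21  I5 finished on LSU
t=22  I5→R3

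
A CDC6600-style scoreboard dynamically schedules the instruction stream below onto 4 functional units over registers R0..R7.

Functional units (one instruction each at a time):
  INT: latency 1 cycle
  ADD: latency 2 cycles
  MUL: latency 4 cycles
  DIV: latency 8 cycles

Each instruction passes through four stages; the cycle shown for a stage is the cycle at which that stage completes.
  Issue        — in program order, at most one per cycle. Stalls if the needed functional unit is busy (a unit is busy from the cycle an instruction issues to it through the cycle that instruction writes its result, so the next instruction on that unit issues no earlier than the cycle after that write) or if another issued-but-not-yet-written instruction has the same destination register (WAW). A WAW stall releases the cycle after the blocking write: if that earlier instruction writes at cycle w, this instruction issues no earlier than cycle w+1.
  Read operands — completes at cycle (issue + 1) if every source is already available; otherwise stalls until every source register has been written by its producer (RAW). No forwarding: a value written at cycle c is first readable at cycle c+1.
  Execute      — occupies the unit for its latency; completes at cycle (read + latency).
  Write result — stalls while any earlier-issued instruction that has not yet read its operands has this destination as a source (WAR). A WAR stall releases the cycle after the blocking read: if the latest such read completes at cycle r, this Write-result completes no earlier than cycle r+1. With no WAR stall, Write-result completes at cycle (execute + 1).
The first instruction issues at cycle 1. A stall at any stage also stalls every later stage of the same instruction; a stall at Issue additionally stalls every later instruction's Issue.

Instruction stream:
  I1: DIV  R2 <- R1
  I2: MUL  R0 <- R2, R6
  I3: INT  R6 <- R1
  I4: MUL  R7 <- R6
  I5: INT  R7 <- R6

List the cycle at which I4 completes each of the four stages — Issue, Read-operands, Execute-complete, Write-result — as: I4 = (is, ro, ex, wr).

1) issue 1, read 2, done 10, write 11
2) issue 2, read 12, done 16, write 17  <RAW R2: wait I1 write@11>
3) issue 3, read 4, done 5, write 13  <WAR R6: wait I2 read@12>
4) issue 18, read 19, done 23, write 24  <struct: MUL busy until I2 writes@17>
5) issue 25, read 26, done 27, write 28  <WAW R7: wait I4 write@24>

I4 = (18, 19, 23, 24)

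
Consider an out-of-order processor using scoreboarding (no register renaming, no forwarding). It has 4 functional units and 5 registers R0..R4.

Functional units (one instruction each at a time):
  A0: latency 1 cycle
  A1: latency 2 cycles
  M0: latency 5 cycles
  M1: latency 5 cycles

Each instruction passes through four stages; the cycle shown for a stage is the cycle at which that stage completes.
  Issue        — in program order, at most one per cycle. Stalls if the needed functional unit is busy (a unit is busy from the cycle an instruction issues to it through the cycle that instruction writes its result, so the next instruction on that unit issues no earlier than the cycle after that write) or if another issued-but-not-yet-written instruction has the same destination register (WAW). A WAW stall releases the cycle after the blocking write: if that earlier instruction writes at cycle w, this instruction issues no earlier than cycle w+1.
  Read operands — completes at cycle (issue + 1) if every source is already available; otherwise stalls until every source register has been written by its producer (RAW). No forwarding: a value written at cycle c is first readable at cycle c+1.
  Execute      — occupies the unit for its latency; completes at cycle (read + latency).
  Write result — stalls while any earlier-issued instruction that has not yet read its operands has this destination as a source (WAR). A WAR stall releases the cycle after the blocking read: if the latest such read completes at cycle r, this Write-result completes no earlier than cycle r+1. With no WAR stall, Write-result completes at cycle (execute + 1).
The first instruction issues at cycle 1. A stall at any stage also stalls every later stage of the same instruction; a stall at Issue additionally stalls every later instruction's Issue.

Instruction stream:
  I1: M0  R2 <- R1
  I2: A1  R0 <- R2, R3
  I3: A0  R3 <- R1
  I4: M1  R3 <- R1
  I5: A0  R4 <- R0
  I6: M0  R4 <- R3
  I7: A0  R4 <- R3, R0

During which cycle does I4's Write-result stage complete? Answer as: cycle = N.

cycle = 18

cycle 1: I1 dispatched to M0
cycle 2: I1 operands ready | I2 dispatched to A1
cycle 3: I3 dispatched to A0
cycle 4: I3 operands ready
cycle 5: I3 complete
cycle 7: I1 complete
cycle 8: R2←I1
cycle 9: I2 operands ready
cycle 10: R3←I3
cycle 11: I2 complete | I4 dispatched to M1
cycle 12: R0←I2 | I4 operands ready | I5 dispatched to A0
cycle 13: I5 operands ready
cycle 14: I5 complete
cycle 15: R4←I5
cycle 16: I6 dispatched to M0
cycle 17: I4 complete
cycle 18: R3←I4
cycle 19: I6 operands ready
cycle 24: I6 complete
cycle 25: R4←I6
cycle 26: I7 dispatched to A0
cycle 27: I7 operands ready
cycle 28: I7 complete
cycle 29: R4←I7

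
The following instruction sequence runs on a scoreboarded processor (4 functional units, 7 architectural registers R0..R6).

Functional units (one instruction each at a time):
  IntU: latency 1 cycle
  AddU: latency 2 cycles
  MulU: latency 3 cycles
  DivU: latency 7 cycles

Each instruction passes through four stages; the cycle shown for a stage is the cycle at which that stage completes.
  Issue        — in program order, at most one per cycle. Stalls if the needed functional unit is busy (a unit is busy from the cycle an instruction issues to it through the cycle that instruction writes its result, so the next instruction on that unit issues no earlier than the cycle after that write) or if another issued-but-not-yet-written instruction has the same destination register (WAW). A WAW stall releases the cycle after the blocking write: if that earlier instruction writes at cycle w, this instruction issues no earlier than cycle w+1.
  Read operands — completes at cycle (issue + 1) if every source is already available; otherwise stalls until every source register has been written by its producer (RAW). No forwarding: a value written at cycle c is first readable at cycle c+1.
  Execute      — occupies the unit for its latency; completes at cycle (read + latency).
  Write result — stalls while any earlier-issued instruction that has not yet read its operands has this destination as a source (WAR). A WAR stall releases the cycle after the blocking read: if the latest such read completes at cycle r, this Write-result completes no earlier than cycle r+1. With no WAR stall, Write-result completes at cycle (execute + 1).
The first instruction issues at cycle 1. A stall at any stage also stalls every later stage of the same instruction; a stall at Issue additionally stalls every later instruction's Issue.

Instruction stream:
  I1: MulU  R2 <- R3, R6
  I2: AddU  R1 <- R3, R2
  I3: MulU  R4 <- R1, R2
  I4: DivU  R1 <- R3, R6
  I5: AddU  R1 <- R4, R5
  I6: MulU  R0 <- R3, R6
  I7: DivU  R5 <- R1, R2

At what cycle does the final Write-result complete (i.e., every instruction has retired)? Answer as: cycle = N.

cycle = 34

c1: I1 dispatched to MulU
c2: I1 operands ready · I2 dispatched to AddU
c5: I1 complete
c6: R2←I1
c7: I2 operands ready · I3 dispatched to MulU
c9: I2 complete
c10: R1←I2
c11: I3 operands ready · I4 dispatched to DivU
c12: I4 operands ready
c14: I3 complete
c15: R4←I3
c19: I4 complete
c20: R1←I4
c21: I5 dispatched to AddU
c22: I5 operands ready · I6 dispatched to MulU
c23: I6 operands ready · I7 dispatched to DivU
c24: I5 complete
c25: R1←I5
c26: I6 complete · I7 operands ready
c27: R0←I6
c33: I7 complete
c34: R5←I7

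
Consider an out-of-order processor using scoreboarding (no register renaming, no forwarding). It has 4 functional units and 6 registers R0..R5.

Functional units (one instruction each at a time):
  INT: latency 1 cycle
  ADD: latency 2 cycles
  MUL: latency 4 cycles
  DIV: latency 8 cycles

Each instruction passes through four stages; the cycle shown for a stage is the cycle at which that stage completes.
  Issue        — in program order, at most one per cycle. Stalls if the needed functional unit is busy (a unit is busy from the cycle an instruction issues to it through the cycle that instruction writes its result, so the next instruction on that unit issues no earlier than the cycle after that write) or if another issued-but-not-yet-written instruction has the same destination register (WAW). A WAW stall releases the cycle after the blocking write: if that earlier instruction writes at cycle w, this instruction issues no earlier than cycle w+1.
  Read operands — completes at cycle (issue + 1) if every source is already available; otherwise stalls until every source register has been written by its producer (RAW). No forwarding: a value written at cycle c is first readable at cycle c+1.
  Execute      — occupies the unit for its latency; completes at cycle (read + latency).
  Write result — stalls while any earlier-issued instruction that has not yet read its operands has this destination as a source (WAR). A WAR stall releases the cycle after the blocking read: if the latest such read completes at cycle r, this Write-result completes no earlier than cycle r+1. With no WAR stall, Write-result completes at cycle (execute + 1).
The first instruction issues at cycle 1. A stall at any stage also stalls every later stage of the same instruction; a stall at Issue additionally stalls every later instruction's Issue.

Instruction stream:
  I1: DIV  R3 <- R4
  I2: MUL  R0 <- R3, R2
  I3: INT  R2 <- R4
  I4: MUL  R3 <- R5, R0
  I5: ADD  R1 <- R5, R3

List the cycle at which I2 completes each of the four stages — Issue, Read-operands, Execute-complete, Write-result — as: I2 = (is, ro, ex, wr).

I1: IS=1 RO=2 EX=10 WR=11
I2: IS=2 RO=12 EX=16 WR=17  [RAW R3: wait I1 write@11]
I3: IS=3 RO=4 EX=5 WR=13  [WAR R2: wait I2 read@12]
I4: IS=18 RO=19 EX=23 WR=24  [struct: MUL busy until I2 writes@17]
I5: IS=19 RO=25 EX=27 WR=28  [RAW R3: wait I4 write@24]

I2 = (2, 12, 16, 17)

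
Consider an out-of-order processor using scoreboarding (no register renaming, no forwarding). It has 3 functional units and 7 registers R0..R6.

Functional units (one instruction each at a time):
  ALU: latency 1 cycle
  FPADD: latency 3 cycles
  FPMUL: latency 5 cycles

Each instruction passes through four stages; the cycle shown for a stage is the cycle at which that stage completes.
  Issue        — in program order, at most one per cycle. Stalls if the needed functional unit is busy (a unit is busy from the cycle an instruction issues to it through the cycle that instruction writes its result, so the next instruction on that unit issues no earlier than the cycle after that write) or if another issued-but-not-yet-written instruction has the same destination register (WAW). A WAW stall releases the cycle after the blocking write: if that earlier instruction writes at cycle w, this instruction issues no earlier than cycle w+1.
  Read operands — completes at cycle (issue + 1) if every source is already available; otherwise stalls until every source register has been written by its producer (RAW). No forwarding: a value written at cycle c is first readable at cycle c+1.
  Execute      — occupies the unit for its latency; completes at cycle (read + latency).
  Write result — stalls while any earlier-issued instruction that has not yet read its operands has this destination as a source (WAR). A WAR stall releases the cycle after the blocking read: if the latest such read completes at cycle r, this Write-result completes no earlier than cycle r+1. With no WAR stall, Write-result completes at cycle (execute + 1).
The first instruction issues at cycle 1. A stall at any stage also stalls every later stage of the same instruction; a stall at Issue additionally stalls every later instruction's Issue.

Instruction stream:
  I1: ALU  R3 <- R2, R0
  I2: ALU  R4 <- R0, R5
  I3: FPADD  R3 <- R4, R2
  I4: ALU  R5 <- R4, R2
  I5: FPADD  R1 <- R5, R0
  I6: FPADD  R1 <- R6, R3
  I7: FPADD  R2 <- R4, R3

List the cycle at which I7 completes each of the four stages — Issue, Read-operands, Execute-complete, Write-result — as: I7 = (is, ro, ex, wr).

I7 = (26, 27, 30, 31)

1) issue 1, read 2, done 3, write 4
2) issue 5, read 6, done 7, write 8  <struct: ALU busy until I1 writes@4>
3) issue 6, read 9, done 12, write 13  <RAW R4: wait I2 write@8>
4) issue 9, read 10, done 11, write 12  <struct: ALU busy until I2 writes@8>
5) issue 14, read 15, done 18, write 19  <struct: FPADD busy until I3 writes@13>
6) issue 20, read 21, done 24, write 25  <struct: FPADD busy until I5 writes@19>
7) issue 26, read 27, done 30, write 31  <struct: FPADD busy until I6 writes@25>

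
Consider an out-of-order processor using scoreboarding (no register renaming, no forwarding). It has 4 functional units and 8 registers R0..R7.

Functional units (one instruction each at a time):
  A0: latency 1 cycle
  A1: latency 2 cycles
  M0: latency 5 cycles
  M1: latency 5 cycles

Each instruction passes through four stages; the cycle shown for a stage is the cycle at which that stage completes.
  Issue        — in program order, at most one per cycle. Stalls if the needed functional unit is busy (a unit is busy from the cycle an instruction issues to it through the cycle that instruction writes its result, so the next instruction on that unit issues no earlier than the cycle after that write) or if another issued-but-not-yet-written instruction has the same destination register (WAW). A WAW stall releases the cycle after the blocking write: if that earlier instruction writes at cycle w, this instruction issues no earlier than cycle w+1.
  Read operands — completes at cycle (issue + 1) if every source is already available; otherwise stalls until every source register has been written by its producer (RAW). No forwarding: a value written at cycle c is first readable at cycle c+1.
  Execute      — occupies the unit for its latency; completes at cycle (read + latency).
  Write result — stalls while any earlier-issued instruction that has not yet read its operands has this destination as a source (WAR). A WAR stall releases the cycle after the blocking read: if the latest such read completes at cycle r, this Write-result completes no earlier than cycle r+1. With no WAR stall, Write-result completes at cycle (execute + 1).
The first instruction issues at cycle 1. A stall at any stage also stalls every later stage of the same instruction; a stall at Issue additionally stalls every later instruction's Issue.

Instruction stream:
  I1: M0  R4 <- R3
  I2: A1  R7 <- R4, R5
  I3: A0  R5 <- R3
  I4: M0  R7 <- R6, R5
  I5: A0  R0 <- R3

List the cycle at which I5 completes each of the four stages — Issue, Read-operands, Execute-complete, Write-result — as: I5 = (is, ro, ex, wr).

t=1  I1 issues→M0
t=2  I1 reads · I2 issues→A1
t=3  I3 issues→A0
t=4  I3 reads
t=5  I3 exec-done
t=7  I1 exec-done
t=8  I1 writes R4
t=9  I2 reads
t=10  I3 writes R5
t=11  I2 exec-done
t=12  I2 writes R7
t=13  I4 issues→M0
t=14  I4 reads · I5 issues→A0
t=15  I5 reads
t=16  I5 exec-done
t=17  I5 writes R0
t=19  I4 exec-done
t=20  I4 writes R7

I5 = (14, 15, 16, 17)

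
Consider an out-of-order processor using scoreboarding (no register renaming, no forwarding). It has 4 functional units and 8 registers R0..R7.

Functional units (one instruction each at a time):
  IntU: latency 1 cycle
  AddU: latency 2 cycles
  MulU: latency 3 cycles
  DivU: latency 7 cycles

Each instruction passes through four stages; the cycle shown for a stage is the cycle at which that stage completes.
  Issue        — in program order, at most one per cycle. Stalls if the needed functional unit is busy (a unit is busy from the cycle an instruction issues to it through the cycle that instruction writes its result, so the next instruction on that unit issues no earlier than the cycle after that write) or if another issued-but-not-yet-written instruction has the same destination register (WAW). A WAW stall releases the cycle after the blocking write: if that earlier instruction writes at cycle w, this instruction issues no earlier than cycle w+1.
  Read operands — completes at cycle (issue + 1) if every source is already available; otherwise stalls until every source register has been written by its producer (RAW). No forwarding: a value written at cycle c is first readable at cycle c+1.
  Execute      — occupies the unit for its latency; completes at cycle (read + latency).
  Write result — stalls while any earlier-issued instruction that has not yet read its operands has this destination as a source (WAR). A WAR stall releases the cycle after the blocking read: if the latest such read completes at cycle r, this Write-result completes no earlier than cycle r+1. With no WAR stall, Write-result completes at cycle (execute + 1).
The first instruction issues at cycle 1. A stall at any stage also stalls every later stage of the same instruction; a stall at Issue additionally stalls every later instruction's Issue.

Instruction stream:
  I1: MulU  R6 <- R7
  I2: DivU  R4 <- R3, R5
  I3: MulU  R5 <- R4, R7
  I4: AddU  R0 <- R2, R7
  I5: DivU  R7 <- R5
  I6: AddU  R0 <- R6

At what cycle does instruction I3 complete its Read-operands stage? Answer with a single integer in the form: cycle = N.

cycle = 12

I1: IS=1 RO=2 EX=5 WR=6
I2: IS=2 RO=3 EX=10 WR=11
I3: IS=7 RO=12 EX=15 WR=16  [struct: MulU busy until I1 writes@6; RAW R4: wait I2 write@11]
I4: IS=8 RO=9 EX=11 WR=12
I5: IS=12 RO=17 EX=24 WR=25  [struct: DivU busy until I2 writes@11; RAW R5: wait I3 write@16]
I6: IS=13 RO=14 EX=16 WR=17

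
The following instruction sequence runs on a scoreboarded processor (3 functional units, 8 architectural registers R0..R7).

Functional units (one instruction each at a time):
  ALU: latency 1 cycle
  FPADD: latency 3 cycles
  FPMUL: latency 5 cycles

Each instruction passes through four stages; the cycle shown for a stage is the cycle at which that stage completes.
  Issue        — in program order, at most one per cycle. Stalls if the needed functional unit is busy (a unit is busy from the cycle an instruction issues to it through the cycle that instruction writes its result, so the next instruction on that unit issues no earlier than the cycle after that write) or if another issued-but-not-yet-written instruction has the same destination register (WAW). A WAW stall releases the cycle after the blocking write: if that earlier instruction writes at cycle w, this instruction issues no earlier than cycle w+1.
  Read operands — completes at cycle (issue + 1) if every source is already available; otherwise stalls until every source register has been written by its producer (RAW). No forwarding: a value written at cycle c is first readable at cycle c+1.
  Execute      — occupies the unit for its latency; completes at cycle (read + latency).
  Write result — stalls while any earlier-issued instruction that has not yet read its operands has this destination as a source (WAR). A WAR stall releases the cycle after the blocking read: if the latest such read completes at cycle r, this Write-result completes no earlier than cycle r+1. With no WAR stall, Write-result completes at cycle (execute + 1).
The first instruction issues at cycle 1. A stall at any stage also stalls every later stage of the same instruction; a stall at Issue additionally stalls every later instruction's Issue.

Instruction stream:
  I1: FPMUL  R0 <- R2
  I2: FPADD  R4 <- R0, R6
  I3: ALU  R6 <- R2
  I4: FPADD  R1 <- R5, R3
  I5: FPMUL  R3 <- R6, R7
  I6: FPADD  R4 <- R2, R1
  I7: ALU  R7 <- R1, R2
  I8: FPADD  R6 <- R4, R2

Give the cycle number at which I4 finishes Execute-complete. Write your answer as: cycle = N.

cycle = 18

t=1  I1→FPMUL
t=2  I1 RO, I2→FPADD
t=3  I3→ALU
t=4  I3 RO
t=5  I3 EX
t=7  I1 EX
t=8  I1 WR R0
t=9  I2 RO
t=10  I3 WR R6
t=12  I2 EX
t=13  I2 WR R4
t=14  I4→FPADD
t=15  I4 RO, I5→FPMUL
t=16  I5 RO
t=18  I4 EX
t=19  I4 WR R1
t=20  I6→FPADD
t=21  I5 EX, I6 RO, I7→ALU
t=22  I5 WR R3, I7 RO
t=23  I7 EX
t=24  I6 EX, I7 WR R7
t=25  I6 WR R4
t=26  I8→FPADD
t=27  I8 RO
t=30  I8 EX
t=31  I8 WR R6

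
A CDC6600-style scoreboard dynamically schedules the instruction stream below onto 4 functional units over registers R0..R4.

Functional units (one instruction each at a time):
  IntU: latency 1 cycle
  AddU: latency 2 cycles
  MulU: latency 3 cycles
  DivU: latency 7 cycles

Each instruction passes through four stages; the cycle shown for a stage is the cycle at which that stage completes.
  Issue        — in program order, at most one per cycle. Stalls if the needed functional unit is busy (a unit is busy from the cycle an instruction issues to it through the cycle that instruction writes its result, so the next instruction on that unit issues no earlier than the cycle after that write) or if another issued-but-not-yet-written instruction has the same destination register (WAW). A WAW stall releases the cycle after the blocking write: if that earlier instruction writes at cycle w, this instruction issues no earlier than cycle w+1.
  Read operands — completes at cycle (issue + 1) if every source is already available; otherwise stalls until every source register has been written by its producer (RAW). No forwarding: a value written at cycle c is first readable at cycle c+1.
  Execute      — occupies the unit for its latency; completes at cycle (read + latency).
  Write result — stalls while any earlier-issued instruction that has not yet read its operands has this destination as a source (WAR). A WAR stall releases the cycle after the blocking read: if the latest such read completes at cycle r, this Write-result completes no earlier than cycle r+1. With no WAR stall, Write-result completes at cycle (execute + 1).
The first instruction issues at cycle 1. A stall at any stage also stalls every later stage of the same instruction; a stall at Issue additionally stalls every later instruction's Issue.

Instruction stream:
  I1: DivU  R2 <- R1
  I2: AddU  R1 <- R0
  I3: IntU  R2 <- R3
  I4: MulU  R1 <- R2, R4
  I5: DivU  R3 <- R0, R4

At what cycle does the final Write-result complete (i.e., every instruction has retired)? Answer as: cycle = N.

I1 -> (1, 2, 9, 10)
I2 -> (2, 3, 5, 6)
I3 -> (11, 12, 13, 14)  // WAW R2: wait I1 write@10
I4 -> (12, 15, 18, 19)  // RAW R2: wait I3 write@14
I5 -> (13, 14, 21, 22)

cycle = 22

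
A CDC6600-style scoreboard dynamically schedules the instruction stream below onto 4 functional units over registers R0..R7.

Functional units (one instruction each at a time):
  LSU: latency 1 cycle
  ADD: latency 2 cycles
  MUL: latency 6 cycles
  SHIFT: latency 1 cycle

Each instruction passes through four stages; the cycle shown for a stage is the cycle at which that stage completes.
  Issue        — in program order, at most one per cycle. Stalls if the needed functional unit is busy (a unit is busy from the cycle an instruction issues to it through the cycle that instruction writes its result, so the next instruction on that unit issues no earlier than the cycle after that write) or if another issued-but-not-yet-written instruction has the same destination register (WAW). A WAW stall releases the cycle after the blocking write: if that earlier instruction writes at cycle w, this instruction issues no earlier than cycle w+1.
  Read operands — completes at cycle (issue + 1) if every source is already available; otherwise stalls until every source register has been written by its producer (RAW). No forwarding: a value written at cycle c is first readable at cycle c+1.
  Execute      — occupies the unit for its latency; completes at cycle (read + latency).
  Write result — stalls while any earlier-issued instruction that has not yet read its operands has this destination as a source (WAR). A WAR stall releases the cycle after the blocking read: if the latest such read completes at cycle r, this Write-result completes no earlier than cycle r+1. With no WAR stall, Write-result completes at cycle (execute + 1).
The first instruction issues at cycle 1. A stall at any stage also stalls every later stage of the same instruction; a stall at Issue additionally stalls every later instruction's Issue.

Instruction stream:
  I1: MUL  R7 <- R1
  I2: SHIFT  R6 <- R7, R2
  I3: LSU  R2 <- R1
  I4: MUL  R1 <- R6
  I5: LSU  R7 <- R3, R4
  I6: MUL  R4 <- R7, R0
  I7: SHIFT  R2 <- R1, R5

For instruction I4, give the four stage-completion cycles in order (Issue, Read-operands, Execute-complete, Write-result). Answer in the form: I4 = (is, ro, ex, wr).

I4 = (10, 13, 19, 20)

[1] issue I1 (MUL)
[2] I1 read-ops | issue I2 (SHIFT)
[3] issue I3 (LSU)
[4] I3 read-ops
[5] I3 finished on LSU
[8] I1 finished on MUL
[9] I1→R7
[10] I2 read-ops | issue I4 (MUL)
[11] I2 finished on SHIFT | I3→R2
[12] I2→R6 | issue I5 (LSU)
[13] I4 read-ops | I5 read-ops
[14] I5 finished on LSU
[15] I5→R7
[19] I4 finished on MUL
[20] I4→R1
[21] issue I6 (MUL)
[22] I6 read-ops | issue I7 (SHIFT)
[23] I7 read-ops
[24] I7 finished on SHIFT
[25] I7→R2
[28] I6 finished on MUL
[29] I6→R4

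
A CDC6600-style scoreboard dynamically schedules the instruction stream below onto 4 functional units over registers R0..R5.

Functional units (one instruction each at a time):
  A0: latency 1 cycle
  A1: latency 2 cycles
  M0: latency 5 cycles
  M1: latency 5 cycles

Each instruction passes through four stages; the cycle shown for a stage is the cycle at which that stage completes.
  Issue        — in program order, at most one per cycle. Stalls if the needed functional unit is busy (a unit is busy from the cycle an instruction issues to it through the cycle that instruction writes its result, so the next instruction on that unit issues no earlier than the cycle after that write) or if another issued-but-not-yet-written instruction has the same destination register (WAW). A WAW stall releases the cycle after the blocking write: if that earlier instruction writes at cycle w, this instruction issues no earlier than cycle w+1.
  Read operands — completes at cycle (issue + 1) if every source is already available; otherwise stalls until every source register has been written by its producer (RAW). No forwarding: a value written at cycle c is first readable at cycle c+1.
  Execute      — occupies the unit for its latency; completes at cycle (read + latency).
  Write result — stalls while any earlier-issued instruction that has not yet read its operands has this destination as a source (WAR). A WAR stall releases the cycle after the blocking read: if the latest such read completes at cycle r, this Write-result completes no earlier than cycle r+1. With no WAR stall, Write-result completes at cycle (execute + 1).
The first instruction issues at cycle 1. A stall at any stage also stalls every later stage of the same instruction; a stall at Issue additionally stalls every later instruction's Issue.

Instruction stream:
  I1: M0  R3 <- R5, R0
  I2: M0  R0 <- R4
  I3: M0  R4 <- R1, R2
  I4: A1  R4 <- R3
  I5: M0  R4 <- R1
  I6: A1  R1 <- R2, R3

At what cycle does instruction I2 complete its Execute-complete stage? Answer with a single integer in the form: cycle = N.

t=1  I1→M0
t=2  I1 RO
t=7  I1 EX
t=8  I1 WR R3
t=9  I2→M0
t=10  I2 RO
t=15  I2 EX
t=16  I2 WR R0
t=17  I3→M0
t=18  I3 RO
t=23  I3 EX
t=24  I3 WR R4
t=25  I4→A1
t=26  I4 RO
t=28  I4 EX
t=29  I4 WR R4
t=30  I5→M0
t=31  I5 RO | I6→A1
t=32  I6 RO
t=34  I6 EX
t=35  I6 WR R1
t=36  I5 EX
t=37  I5 WR R4

cycle = 15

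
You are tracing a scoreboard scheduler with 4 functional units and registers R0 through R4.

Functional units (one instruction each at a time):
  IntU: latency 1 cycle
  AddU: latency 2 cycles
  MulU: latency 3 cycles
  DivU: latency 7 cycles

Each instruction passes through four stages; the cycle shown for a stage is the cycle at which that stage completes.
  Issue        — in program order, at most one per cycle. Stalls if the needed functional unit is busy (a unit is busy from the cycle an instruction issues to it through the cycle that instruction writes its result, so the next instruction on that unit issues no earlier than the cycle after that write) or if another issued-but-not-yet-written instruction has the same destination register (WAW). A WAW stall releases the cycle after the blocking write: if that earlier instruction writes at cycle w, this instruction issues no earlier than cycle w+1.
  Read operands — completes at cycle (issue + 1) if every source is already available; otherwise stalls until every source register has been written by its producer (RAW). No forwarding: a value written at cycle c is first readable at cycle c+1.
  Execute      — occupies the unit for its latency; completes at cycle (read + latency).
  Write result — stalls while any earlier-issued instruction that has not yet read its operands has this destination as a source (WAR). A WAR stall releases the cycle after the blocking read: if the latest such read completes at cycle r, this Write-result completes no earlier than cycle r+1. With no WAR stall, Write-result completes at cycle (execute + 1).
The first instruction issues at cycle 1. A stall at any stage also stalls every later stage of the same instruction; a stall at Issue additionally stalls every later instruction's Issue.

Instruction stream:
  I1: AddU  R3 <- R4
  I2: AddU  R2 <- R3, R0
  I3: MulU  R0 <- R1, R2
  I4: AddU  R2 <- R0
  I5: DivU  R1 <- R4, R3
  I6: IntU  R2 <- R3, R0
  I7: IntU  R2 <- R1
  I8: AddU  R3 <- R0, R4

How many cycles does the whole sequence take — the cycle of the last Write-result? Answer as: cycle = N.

  I1 | 1 | 2 | 4 | 5
  I2 | 6 | 7 | 9 | 10   struct: AddU busy until I1 writes@5
  I3 | 7 | 11 | 14 | 15   RAW R2: wait I2 write@10
  I4 | 11 | 16 | 18 | 19   struct: AddU busy until I2 writes@10 · RAW R0: wait I3 write@15
  I5 | 12 | 13 | 20 | 21
  I6 | 20 | 21 | 22 | 23   WAW R2: wait I4 write@19
  I7 | 24 | 25 | 26 | 27   struct: IntU busy until I6 writes@23
  I8 | 25 | 26 | 28 | 29

cycle = 29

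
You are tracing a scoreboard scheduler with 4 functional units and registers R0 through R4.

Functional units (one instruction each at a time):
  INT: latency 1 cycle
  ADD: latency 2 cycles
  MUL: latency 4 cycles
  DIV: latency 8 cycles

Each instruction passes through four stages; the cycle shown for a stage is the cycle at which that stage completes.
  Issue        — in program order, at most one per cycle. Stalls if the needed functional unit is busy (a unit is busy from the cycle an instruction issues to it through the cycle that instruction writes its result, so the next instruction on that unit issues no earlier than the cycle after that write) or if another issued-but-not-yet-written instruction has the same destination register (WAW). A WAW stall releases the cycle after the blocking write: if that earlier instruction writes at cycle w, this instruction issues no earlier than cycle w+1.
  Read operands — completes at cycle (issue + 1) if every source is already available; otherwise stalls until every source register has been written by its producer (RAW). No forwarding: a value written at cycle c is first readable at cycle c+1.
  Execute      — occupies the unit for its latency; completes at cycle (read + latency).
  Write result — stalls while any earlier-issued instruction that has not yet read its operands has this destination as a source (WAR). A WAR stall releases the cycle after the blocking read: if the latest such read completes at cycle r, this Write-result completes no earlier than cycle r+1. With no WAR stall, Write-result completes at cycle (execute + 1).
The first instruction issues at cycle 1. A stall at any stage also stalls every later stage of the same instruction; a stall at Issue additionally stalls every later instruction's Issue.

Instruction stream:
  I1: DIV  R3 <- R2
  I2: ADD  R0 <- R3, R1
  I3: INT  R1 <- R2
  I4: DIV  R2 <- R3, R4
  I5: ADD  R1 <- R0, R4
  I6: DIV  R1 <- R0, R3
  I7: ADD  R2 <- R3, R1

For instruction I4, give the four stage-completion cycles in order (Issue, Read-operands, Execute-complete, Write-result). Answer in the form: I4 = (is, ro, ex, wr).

t=1  issue I1 (DIV)
t=2  I1 read-ops, issue I2 (ADD)
t=3  issue I3 (INT)
t=4  I3 read-ops
t=5  I3 finished on INT
t=10  I1 finished on DIV
t=11  I1→R3
t=12  I2 read-ops, issue I4 (DIV)
t=13  I3→R1, I4 read-ops
t=14  I2 finished on ADD
t=15  I2→R0
t=16  issue I5 (ADD)
t=17  I5 read-ops
t=19  I5 finished on ADD
t=20  I5→R1
t=21  I4 finished on DIV
t=22  I4→R2
t=23  issue I6 (DIV)
t=24  I6 read-ops, issue I7 (ADD)
t=32  I6 finished on DIV
t=33  I6→R1
t=34  I7 read-ops
t=36  I7 finished on ADD
t=37  I7→R2

I4 = (12, 13, 21, 22)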